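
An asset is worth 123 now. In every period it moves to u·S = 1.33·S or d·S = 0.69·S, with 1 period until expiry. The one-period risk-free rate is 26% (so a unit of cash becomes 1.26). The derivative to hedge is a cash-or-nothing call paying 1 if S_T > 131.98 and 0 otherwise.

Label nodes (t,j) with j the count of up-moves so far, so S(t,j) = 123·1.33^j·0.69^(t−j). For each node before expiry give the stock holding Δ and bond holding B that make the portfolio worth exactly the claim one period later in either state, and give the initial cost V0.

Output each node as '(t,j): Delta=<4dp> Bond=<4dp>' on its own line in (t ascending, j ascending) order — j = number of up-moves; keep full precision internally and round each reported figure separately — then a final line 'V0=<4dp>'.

(0,0): Delta=0.0127 Bond=-0.8557
V0=0.7068

The replicating-portfolio and risk-neutral prices coincide; use p* = (1.26−0.69)/(1.33−0.69) = 0.8906 for the latter.
Payoff layer (t=1): V(1,0)=0.0000, V(1,1)=1.0000
(0,0): S=123.0000. Δ = (V_up−V_dn)/(S_up−S_dn) = (1.0000−0.0000)/(163.5900−84.8700) = 0.0127. V = [p*·1.0000 + (1−p*)·0.0000]/1.26 = 0.7068. B = V − Δ·S = -0.8557.
Self-financing check: at every node Δ·S+B equals the discounted successor values.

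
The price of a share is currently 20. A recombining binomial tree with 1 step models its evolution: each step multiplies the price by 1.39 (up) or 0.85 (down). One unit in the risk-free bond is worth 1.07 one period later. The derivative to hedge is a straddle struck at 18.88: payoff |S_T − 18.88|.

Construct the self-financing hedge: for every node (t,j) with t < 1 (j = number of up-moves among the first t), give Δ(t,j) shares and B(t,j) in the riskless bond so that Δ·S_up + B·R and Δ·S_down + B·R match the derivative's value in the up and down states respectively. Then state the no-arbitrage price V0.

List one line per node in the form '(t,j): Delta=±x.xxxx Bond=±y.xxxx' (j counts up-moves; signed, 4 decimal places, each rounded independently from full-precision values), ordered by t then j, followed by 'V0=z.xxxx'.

(0,0): Delta=0.6519 Bond=-8.5995
V0=4.4375

No-arbitrage ⇒ martingale measure with p* = (R−d)/(u−d) = 0.4074.
Terminal payoffs: V(1,0)=1.8800, V(1,1)=8.9200
Node (0,0) S=20.0000: V=(p*·8.9200+(1−p*)·1.8800)/1.07=4.4375; Δ=(8.9200−1.8800)/(27.8000−17.0000)=0.6519; B=V−Δ·S=-8.5995
Root portfolio cost Δ·20+B reproduces V0=4.4375.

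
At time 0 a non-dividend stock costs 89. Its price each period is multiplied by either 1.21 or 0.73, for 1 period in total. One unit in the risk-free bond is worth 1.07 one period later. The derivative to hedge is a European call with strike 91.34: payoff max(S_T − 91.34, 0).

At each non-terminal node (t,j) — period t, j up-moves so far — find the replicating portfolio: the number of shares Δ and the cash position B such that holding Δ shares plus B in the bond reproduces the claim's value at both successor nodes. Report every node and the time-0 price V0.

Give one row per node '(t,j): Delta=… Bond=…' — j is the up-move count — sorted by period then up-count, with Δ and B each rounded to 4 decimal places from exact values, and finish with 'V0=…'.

(0,0): Delta=0.3827 Bond=-23.2389
V0=10.8236

Under the risk-neutral measure, an up-move has probability p* = (R−d)/(u−d) = 0.7083 and values discount at R = 1.07.
Terminal payoffs: V(1,0)=0.0000, V(1,1)=16.3500
(0,0): S=89.0000. Δ = (V_up−V_dn)/(S_up−S_dn) = (16.3500−0.0000)/(107.6900−64.9700) = 0.3827. V = [p*·16.3500 + (1−p*)·0.0000]/1.07 = 10.8236. B = V − Δ·S = -23.2389.
Self-financing check: at every node Δ·S+B equals the discounted successor values.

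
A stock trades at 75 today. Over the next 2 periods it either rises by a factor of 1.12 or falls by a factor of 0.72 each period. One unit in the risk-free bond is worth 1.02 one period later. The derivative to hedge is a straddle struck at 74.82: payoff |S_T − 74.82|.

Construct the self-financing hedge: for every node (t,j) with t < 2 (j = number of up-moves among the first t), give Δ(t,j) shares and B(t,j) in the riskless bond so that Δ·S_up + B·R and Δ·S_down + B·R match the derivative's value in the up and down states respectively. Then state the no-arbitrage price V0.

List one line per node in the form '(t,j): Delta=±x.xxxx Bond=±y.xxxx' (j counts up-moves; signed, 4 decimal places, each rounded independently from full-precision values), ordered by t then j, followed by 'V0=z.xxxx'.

(0,0): Delta=-0.0559 Bond=21.9319
(1,0): Delta=-1.0000 Bond=73.3529
(1,1): Delta=0.1464 Bond=5.3765
V0=17.7408

The replicating-portfolio and risk-neutral prices coincide; use p* = (1.02−0.72)/(1.12−0.72) = 0.7500 for the latter.
Payoff layer (t=2): V(2,0)=35.9400, V(2,1)=14.3400, V(2,2)=19.2600
Node (1,0) S=54.0000: V=(p*·14.3400+(1−p*)·35.9400)/1.02=19.3529; Δ=(14.3400−35.9400)/(60.4800−38.8800)=-1.0000; B=V−Δ·S=73.3529
Node (1,1) S=84.0000: V=(p*·19.2600+(1−p*)·14.3400)/1.02=17.6765; Δ=(19.2600−14.3400)/(94.0800−60.4800)=0.1464; B=V−Δ·S=5.3765
Node (0,0) S=75.0000: V=(p*·17.6765+(1−p*)·19.3529)/1.02=17.7408; Δ=(17.6765−19.3529)/(84.0000−54.0000)=-0.0559; B=V−Δ·S=21.9319
Each (Δ,B) replicates both successor values, so the strategy is self-financing and V0 is arbitrage-free.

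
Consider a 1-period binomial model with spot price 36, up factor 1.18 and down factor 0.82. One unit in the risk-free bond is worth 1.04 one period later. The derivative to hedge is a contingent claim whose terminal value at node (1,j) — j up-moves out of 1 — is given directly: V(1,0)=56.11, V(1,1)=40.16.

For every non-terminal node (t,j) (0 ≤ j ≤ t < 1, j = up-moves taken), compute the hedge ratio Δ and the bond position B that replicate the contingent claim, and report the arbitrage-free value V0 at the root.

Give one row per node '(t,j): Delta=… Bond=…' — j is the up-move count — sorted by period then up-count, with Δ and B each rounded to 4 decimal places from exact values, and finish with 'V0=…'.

Since d<R<u, set p* = (R−d)/(u−d) = 0.6111; price each node as the discounted p*-expectation of its children.
At expiry t=1: V(1,0)=56.1100, V(1,1)=40.1600
  t=0,j=0: stock 36.0000 → up 42.4800 (V=40.1600), down 29.5200 (V=56.1100). Price 44.5796; hedge Δ=-1.2307, bond B=88.8851.
Self-financing check: at every node Δ·S+B equals the discounted successor values.

(0,0): Delta=-1.2307 Bond=88.8851
V0=44.5796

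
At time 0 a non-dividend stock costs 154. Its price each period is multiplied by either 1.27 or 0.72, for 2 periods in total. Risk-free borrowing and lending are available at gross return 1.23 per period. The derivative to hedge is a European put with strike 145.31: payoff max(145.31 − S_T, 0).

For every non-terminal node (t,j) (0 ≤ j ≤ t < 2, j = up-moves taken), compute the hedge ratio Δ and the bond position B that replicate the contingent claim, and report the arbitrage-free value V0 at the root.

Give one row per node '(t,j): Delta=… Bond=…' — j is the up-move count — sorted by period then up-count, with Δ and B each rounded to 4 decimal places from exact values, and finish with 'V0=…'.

Risk-neutral probability p* = (R−d)/(u−d) = (1.23−0.72)/(1.27−0.72) = 0.9273.
Payoff layer (t=2): V(2,0)=65.4764, V(2,1)=4.4924, V(2,2)=0.0000
(1,0): S=110.8800. Δ = (V_up−V_dn)/(S_up−S_dn) = (4.4924−65.4764)/(140.8176−79.8336) = -1.0000. V = [p*·4.4924 + (1−p*)·65.4764]/1.23 = 7.2582. B = V − Δ·S = 118.1382.
(1,1): S=195.5800. Δ = (V_up−V_dn)/(S_up−S_dn) = (0.0000−4.4924)/(248.3866−140.8176) = -0.0418. V = [p*·0.0000 + (1−p*)·4.4924]/1.23 = 0.2656. B = V − Δ·S = 8.4336.
(0,0): S=154.0000. Δ = (V_up−V_dn)/(S_up−S_dn) = (0.2656−7.2582)/(195.5800−110.8800) = -0.0826. V = [p*·0.2656 + (1−p*)·7.2582]/1.23 = 0.6294. B = V − Δ·S = 13.3432.
Check: Δ(0,0)·S0 + B(0,0) = 0.6294 = V0.

(0,0): Delta=-0.0826 Bond=13.3432
(1,0): Delta=-1.0000 Bond=118.1382
(1,1): Delta=-0.0418 Bond=8.4336
V0=0.6294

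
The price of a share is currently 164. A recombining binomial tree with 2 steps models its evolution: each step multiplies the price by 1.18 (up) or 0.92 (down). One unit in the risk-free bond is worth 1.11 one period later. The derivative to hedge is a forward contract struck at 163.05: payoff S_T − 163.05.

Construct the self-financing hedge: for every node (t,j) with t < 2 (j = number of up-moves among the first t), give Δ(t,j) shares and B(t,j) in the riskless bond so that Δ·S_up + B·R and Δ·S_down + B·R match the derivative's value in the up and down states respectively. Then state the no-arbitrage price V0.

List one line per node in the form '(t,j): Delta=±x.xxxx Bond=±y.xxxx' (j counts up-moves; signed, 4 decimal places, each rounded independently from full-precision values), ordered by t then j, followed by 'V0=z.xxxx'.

(0,0): Delta=1.0000 Bond=-132.3350
(1,0): Delta=1.0000 Bond=-146.8919
(1,1): Delta=1.0000 Bond=-146.8919
V0=31.6650

Under the risk-neutral measure, an up-move has probability p* = (R−d)/(u−d) = 0.7308 and values discount at R = 1.11.
Terminal payoffs: V(2,0)=-24.2404, V(2,1)=14.9884, V(2,2)=65.3036
  t=1,j=0: stock 150.8800 → up 178.0384 (V=14.9884), down 138.8096 (V=-24.2404). Price 3.9881; hedge Δ=1.0000, bond B=-146.8919.
  t=1,j=1: stock 193.5200 → up 228.3536 (V=65.3036), down 178.0384 (V=14.9884). Price 46.6281; hedge Δ=1.0000, bond B=-146.8919.
  t=0,j=0: stock 164.0000 → up 193.5200 (V=46.6281), down 150.8800 (V=3.9881). Price 31.6650; hedge Δ=1.0000, bond B=-132.3350.
Each (Δ,B) replicates both successor values, so the strategy is self-financing and V0 is arbitrage-free.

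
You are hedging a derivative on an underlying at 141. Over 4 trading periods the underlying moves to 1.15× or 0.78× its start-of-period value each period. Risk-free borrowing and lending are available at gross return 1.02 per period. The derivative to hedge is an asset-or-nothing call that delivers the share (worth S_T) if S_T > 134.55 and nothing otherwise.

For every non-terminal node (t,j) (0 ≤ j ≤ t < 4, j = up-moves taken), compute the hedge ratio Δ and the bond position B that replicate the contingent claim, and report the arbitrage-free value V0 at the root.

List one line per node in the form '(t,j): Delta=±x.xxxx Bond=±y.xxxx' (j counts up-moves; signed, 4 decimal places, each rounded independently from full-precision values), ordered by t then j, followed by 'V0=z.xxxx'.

(0,0): Delta=1.7310 Bond=-144.4712
(1,0): Delta=1.6623 Bond=-139.8037
(1,1): Delta=1.7563 Bond=-151.4540
(2,0): Delta=0.0000 Bond=0.0000
(2,1): Delta=2.2730 Bond=-219.8413
(2,2): Delta=1.5664 Bond=-119.0807
(3,0): Delta=0.0000 Bond=0.0000
(3,1): Delta=0.0000 Bond=0.0000
(3,2): Delta=3.1081 Bond=-345.7004
(3,3): Delta=1.0000 Bond=0.0000
V0=99.6021

The replicating-portfolio and risk-neutral prices coincide; use p* = (1.02−0.78)/(1.15−0.78) = 0.6486 for the latter.
Terminal payoffs: V(4,0)=0.0000, V(4,1)=0.0000, V(4,2)=0.0000, V(4,3)=167.2658, V(4,4)=246.6099
(3,0): S=66.9118. Δ = (V_up−V_dn)/(S_up−S_dn) = (0.0000−0.0000)/(76.9486−52.1912) = 0.0000. V = [p*·0.0000 + (1−p*)·0.0000]/1.02 = 0.0000. B = V − Δ·S = 0.0000.
(3,1): S=98.6521. Δ = (V_up−V_dn)/(S_up−S_dn) = (0.0000−0.0000)/(113.4499−76.9486) = 0.0000. V = [p*·0.0000 + (1−p*)·0.0000]/1.02 = 0.0000. B = V − Δ·S = 0.0000.
(3,2): S=145.4485. Δ = (V_up−V_dn)/(S_up−S_dn) = (167.2658−0.0000)/(167.2658−113.4499) = 3.1081. V = [p*·167.2658 + (1−p*)·0.0000]/1.02 = 106.3694. B = V − Δ·S = -345.7004.
(3,3): S=214.4434. Δ = (V_up−V_dn)/(S_up−S_dn) = (246.6099−167.2658)/(246.6099−167.2658) = 1.0000. V = [p*·246.6099 + (1−p*)·167.2658]/1.02 = 214.4434. B = V − Δ·S = 0.0000.
(2,0): S=85.7844. Δ = (V_up−V_dn)/(S_up−S_dn) = (0.0000−0.0000)/(98.6521−66.9118) = 0.0000. V = [p*·0.0000 + (1−p*)·0.0000]/1.02 = 0.0000. B = V − Δ·S = 0.0000.
(2,1): S=126.4770. Δ = (V_up−V_dn)/(S_up−S_dn) = (106.3694−0.0000)/(145.4485−98.6521) = 2.2730. V = [p*·106.3694 + (1−p*)·0.0000]/1.02 = 67.6435. B = V − Δ·S = -219.8413.
(2,2): S=186.4725. Δ = (V_up−V_dn)/(S_up−S_dn) = (214.4434−106.3694)/(214.4434−145.4485) = 1.5664. V = [p*·214.4434 + (1−p*)·106.3694]/1.02 = 173.0112. B = V − Δ·S = -119.0807.
(1,0): S=109.9800. Δ = (V_up−V_dn)/(S_up−S_dn) = (67.6435−0.0000)/(126.4770−85.7844) = 1.6623. V = [p*·67.6435 + (1−p*)·0.0000]/1.02 = 43.0165. B = V − Δ·S = -139.8037.
(1,1): S=162.1500. Δ = (V_up−V_dn)/(S_up−S_dn) = (173.0112−67.6435)/(186.4725−126.4770) = 1.7563. V = [p*·173.0112 + (1−p*)·67.6435]/1.02 = 133.3236. B = V − Δ·S = -151.4540.
(0,0): S=141.0000. Δ = (V_up−V_dn)/(S_up−S_dn) = (133.3236−43.0165)/(162.1500−109.9800) = 1.7310. V = [p*·133.3236 + (1−p*)·43.0165]/1.02 = 99.6021. B = V − Δ·S = -144.4712.
Root portfolio cost Δ·141+B reproduces V0=99.6021.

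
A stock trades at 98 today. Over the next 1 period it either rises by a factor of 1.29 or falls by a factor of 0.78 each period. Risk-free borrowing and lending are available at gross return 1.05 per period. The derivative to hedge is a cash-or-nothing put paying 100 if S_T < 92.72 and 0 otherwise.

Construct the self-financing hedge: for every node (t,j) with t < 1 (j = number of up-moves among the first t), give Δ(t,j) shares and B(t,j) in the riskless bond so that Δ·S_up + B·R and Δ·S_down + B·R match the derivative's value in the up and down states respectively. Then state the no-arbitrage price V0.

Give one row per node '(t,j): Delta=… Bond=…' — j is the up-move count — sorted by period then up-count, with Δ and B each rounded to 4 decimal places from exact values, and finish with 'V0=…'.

(0,0): Delta=-2.0008 Bond=240.8964
V0=44.8179

Risk-neutral probability p* = (R−d)/(u−d) = (1.05−0.78)/(1.29−0.78) = 0.5294.
At expiry t=1: V(1,0)=100.0000, V(1,1)=0.0000
(0,0): S=98.0000. Δ = (V_up−V_dn)/(S_up−S_dn) = (0.0000−100.0000)/(126.4200−76.4400) = -2.0008. V = [p*·0.0000 + (1−p*)·100.0000]/1.05 = 44.8179. B = V − Δ·S = 240.8964.
Self-financing check: at every node Δ·S+B equals the discounted successor values.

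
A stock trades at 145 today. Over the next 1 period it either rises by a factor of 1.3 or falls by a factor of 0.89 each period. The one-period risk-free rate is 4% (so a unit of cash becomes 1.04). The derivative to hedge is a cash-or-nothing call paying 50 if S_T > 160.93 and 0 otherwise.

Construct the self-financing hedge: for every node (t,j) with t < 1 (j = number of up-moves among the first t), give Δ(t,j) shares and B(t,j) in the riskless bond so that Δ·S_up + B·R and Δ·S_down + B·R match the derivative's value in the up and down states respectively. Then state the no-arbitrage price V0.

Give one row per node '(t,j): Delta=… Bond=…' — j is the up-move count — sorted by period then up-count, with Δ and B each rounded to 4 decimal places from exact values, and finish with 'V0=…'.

(0,0): Delta=0.8410 Bond=-104.3621
V0=17.5891

Risk-neutral probability p* = (R−d)/(u−d) = (1.04−0.89)/(1.3−0.89) = 0.3659.
At expiry t=1: V(1,0)=0.0000, V(1,1)=50.0000
  t=0,j=0: stock 145.0000 → up 188.5000 (V=50.0000), down 129.0500 (V=0.0000). Price 17.5891; hedge Δ=0.8410, bond B=-104.3621.
Self-financing check: at every node Δ·S+B equals the discounted successor values.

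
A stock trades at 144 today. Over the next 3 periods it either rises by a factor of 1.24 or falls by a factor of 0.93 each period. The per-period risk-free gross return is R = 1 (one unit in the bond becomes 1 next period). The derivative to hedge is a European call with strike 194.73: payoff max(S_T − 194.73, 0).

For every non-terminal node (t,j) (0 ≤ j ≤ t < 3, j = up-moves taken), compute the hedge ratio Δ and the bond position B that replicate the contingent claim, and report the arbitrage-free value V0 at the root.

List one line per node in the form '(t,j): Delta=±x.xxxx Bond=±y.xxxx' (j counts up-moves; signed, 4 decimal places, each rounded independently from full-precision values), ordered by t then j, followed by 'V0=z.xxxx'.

Risk-neutral probability p* = (R−d)/(u−d) = (1−0.93)/(1.24−0.93) = 0.2258.
Payoff layer (t=3): V(3,0)=0.0000, V(3,1)=0.0000, V(3,2)=11.1854, V(3,3)=79.8239
  t=2,j=0: stock 124.5456 → up 154.4365 (V=0.0000), down 115.8274 (V=0.0000). Price 0.0000; hedge Δ=0.0000, bond B=0.0000.
  t=2,j=1: stock 166.0608 → up 205.9154 (V=11.1854), down 154.4365 (V=0.0000). Price 2.5257; hedge Δ=0.2173, bond B=-33.5562.
  t=2,j=2: stock 221.4144 → up 274.5539 (V=79.8239), down 205.9154 (V=11.1854). Price 26.6844; hedge Δ=1.0000, bond B=-194.7300.
  t=1,j=0: stock 133.9200 → up 166.0608 (V=2.5257), down 124.5456 (V=0.0000). Price 0.5703; hedge Δ=0.0608, bond B=-7.5772.
  t=1,j=1: stock 178.5600 → up 221.4144 (V=26.6844), down 166.0608 (V=2.5257). Price 7.9809; hedge Δ=0.4364, bond B=-69.9503.
  t=0,j=0: stock 144.0000 → up 178.5600 (V=7.9809), down 133.9200 (V=0.5703). Price 2.2437; hedge Δ=0.1660, bond B=-21.6614.
Root portfolio cost Δ·144+B reproduces V0=2.2437.

(0,0): Delta=0.1660 Bond=-21.6614
(1,0): Delta=0.0608 Bond=-7.5772
(1,1): Delta=0.4364 Bond=-69.9503
(2,0): Delta=0.0000 Bond=0.0000
(2,1): Delta=0.2173 Bond=-33.5562
(2,2): Delta=1.0000 Bond=-194.7300
V0=2.2437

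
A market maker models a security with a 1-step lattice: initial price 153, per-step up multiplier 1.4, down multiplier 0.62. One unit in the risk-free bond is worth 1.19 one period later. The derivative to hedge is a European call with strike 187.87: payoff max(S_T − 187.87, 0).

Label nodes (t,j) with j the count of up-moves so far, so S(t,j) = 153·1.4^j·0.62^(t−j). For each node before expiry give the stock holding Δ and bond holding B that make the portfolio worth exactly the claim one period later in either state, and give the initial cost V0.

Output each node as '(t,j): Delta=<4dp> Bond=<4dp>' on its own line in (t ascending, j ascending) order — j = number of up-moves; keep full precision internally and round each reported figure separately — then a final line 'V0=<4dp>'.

No-arbitrage ⇒ martingale measure with p* = (R−d)/(u−d) = 0.7308.
Terminal payoffs: V(1,0)=0.0000, V(1,1)=26.3300
  t=0,j=0: stock 153.0000 → up 214.2000 (V=26.3300), down 94.8600 (V=0.0000). Price 16.1690; hedge Δ=0.2206, bond B=-17.5874.
Check: Δ(0,0)·S0 + B(0,0) = 16.1690 = V0.

(0,0): Delta=0.2206 Bond=-17.5874
V0=16.1690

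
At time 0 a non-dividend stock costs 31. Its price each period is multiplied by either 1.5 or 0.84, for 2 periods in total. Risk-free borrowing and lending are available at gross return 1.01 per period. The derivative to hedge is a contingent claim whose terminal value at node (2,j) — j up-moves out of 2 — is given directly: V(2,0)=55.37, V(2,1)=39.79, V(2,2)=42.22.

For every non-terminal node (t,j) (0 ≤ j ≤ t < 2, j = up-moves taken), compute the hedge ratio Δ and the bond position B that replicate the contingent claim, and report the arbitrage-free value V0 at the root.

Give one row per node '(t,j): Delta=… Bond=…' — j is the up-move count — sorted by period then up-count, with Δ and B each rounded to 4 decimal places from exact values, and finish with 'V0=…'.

Under the risk-neutral measure, an up-move has probability p* = (R−d)/(u−d) = 0.2576 and values discount at R = 1.01.
Terminal values V(2,·): V(2,0)=55.3700, V(2,1)=39.7900, V(2,2)=42.2200
(1,0): S=26.0400. Δ = (V_up−V_dn)/(S_up−S_dn) = (39.7900−55.3700)/(39.0600−21.8736) = -0.9065. V = [p*·39.7900 + (1−p*)·55.3700]/1.01 = 50.8485. B = V − Δ·S = 74.4545.
(1,1): S=46.5000. Δ = (V_up−V_dn)/(S_up−S_dn) = (42.2200−39.7900)/(69.7500−39.0600) = 0.0792. V = [p*·42.2200 + (1−p*)·39.7900]/1.01 = 40.0158. B = V − Δ·S = 36.3339.
(0,0): S=31.0000. Δ = (V_up−V_dn)/(S_up−S_dn) = (40.0158−50.8485)/(46.5000−26.0400) = -0.5295. V = [p*·40.0158 + (1−p*)·50.8485]/1.01 = 47.5824. B = V − Δ·S = 63.9956.
Each (Δ,B) replicates both successor values, so the strategy is self-financing and V0 is arbitrage-free.

(0,0): Delta=-0.5295 Bond=63.9956
(1,0): Delta=-0.9065 Bond=74.4545
(1,1): Delta=0.0792 Bond=36.3339
V0=47.5824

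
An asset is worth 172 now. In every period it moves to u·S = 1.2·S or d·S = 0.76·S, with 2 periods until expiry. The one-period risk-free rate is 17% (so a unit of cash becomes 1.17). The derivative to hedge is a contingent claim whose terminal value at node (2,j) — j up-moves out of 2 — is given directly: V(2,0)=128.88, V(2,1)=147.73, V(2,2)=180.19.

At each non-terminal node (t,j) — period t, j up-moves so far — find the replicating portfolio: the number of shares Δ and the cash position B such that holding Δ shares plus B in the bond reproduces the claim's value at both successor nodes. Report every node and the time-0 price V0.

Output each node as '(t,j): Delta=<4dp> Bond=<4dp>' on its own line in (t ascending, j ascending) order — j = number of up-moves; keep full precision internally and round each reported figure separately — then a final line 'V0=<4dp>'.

No-arbitrage ⇒ martingale measure with p* = (R−d)/(u−d) = 0.9318.
At expiry t=2: V(2,0)=128.8800, V(2,1)=147.7300, V(2,2)=180.1900
Node (1,0) S=130.7200: V=(p*·147.7300+(1−p*)·128.8800)/1.17=125.1665; Δ=(147.7300−128.8800)/(156.8640−99.3472)=0.3277; B=V−Δ·S=82.3256
Node (1,1) S=206.4000: V=(p*·180.1900+(1−p*)·147.7300)/1.17=152.1169; Δ=(180.1900−147.7300)/(247.6800−156.8640)=0.3574; B=V−Δ·S=78.3442
Node (0,0) S=172.0000: V=(p*·152.1169+(1−p*)·125.1665)/1.17=128.4439; Δ=(152.1169−125.1665)/(206.4000−130.7200)=0.3561; B=V−Δ·S=67.1929
Root portfolio cost Δ·172+B reproduces V0=128.4439.

(0,0): Delta=0.3561 Bond=67.1929
(1,0): Delta=0.3277 Bond=82.3256
(1,1): Delta=0.3574 Bond=78.3442
V0=128.4439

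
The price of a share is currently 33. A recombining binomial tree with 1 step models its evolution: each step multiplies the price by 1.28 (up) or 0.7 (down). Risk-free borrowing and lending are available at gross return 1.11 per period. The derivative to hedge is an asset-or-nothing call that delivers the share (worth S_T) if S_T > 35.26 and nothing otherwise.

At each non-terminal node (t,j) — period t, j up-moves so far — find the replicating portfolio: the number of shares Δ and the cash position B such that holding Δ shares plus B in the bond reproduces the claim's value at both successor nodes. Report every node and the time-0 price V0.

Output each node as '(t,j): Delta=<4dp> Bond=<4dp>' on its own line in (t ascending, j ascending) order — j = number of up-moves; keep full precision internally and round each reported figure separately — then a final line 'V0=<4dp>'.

The replicating-portfolio and risk-neutral prices coincide; use p* = (1.11−0.7)/(1.28−0.7) = 0.7069 for the latter.
At expiry t=1: V(1,0)=0.0000, V(1,1)=42.2400
  t=0,j=0: stock 33.0000 → up 42.2400 (V=42.2400), down 23.1000 (V=0.0000). Price 26.9003; hedge Δ=2.2069, bond B=-45.9273.
The time-0 hedge costs 26.9003, which is the no-arbitrage price.

(0,0): Delta=2.2069 Bond=-45.9273
V0=26.9003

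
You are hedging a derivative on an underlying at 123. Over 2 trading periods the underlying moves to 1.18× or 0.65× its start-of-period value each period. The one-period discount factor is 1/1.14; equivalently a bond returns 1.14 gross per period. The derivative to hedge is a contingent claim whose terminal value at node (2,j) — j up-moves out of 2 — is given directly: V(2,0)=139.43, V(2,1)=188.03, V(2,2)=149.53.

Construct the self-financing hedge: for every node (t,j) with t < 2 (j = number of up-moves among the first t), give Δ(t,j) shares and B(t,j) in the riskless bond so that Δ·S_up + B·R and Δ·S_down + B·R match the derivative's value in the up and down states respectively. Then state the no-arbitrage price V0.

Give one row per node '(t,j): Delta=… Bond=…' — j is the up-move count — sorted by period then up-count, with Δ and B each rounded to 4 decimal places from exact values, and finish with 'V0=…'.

(0,0): Delta=-0.4296 Bond=171.9892
(1,0): Delta=1.1469 Bond=70.0230
(1,1): Delta=-0.5005 Bond=206.3570
V0=119.1484

Under the risk-neutral measure, an up-move has probability p* = (R−d)/(u−d) = 0.9245 and values discount at R = 1.14.
Terminal payoffs: V(2,0)=139.4300, V(2,1)=188.0300, V(2,2)=149.5300
  t=1,j=0: stock 79.9500 → up 94.3410 (V=188.0300), down 51.9675 (V=139.4300). Price 161.7211; hedge Δ=1.1469, bond B=70.0230.
  t=1,j=1: stock 145.1400 → up 171.2652 (V=149.5300), down 94.3410 (V=188.0300). Price 133.7155; hedge Δ=-0.5005, bond B=206.3570.
  t=0,j=0: stock 123.0000 → up 145.1400 (V=133.7155), down 79.9500 (V=161.7211). Price 119.1484; hedge Δ=-0.4296, bond B=171.9892.
Root portfolio cost Δ·123+B reproduces V0=119.1484.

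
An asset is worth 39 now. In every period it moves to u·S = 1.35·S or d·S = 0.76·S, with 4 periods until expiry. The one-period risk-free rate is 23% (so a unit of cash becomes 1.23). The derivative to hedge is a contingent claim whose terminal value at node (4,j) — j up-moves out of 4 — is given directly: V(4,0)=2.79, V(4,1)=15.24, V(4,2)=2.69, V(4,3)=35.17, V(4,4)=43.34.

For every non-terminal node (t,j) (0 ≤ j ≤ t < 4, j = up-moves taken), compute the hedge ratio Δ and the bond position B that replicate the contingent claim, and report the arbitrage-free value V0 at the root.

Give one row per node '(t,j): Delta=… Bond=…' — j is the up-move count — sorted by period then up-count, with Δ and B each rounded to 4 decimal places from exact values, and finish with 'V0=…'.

Under the risk-neutral measure, an up-move has probability p* = (R−d)/(u−d) = 0.7966 and values discount at R = 1.23.
Terminal values V(4,·): V(4,0)=2.7900, V(4,1)=15.2400, V(4,2)=2.6900, V(4,3)=35.1700, V(4,4)=43.3400
  t=3,j=0: stock 17.1201 → up 23.1121 (V=15.2400), down 13.0112 (V=2.7900). Price 10.3315; hedge Δ=1.2326, bond B=-10.7702.
  t=3,j=1: stock 30.4106 → up 41.0544 (V=2.6900), down 23.1121 (V=15.2400). Price 4.2622; hedge Δ=-0.6995, bond B=25.5334.
  t=3,j=2: stock 54.0189 → up 72.9255 (V=35.1700), down 41.0544 (V=2.6900). Price 23.2227; hedge Δ=1.0191, bond B=-31.8282.
  t=3,j=3: stock 95.9546 → up 129.5387 (V=43.3400), down 72.9255 (V=35.1700). Price 33.8848; hedge Δ=0.1443, bond B=20.0373.
  t=2,j=0: stock 22.5264 → up 30.4106 (V=4.2622), down 17.1201 (V=10.3315). Price 4.4688; hedge Δ=-0.4567, bond B=14.7558.
  t=2,j=1: stock 40.0140 → up 54.0189 (V=23.2227), down 30.4106 (V=4.2622). Price 15.7450; hedge Δ=0.8031, bond B=-16.3914.
  t=2,j=2: stock 71.0775 → up 95.9546 (V=33.8848), down 54.0189 (V=23.2227). Price 25.7856; hedge Δ=0.2542, bond B=7.7142.
  t=1,j=0: stock 29.6400 → up 40.0140 (V=15.7450), down 22.5264 (V=4.4688). Price 10.9362; hedge Δ=0.6448, bond B=-8.1759.
  t=1,j=1: stock 52.6500 → up 71.0775 (V=25.7856), down 40.0140 (V=15.7450). Price 19.3036; hedge Δ=0.3232, bond B=2.2856.
  t=0,j=0: stock 39.0000 → up 52.6500 (V=19.3036), down 29.6400 (V=10.9362). Price 14.3104; hedge Δ=0.3636, bond B=0.1284.
Self-financing check: at every node Δ·S+B equals the discounted successor values.

(0,0): Delta=0.3636 Bond=0.1284
(1,0): Delta=0.6448 Bond=-8.1759
(1,1): Delta=0.3232 Bond=2.2856
(2,0): Delta=-0.4567 Bond=14.7558
(2,1): Delta=0.8031 Bond=-16.3914
(2,2): Delta=0.2542 Bond=7.7142
(3,0): Delta=1.2326 Bond=-10.7702
(3,1): Delta=-0.6995 Bond=25.5334
(3,2): Delta=1.0191 Bond=-31.8282
(3,3): Delta=0.1443 Bond=20.0373
V0=14.3104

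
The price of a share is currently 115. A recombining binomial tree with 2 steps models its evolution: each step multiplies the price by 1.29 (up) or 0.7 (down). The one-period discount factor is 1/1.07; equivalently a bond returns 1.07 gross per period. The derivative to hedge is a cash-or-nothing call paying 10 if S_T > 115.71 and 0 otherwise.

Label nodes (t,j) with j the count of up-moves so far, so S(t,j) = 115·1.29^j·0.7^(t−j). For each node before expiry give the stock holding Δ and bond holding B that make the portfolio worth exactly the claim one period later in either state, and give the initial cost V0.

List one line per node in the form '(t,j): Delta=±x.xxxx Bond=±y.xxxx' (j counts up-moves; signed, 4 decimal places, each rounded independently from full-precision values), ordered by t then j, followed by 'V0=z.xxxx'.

No-arbitrage ⇒ martingale measure with p* = (R−d)/(u−d) = 0.6271.
Payoff layer (t=2): V(2,0)=0.0000, V(2,1)=0.0000, V(2,2)=10.0000
  t=1,j=0: stock 80.5000 → up 103.8450 (V=0.0000), down 56.3500 (V=0.0000). Price 0.0000; hedge Δ=0.0000, bond B=0.0000.
  t=1,j=1: stock 148.3500 → up 191.3715 (V=10.0000), down 103.8450 (V=0.0000). Price 5.8609; hedge Δ=0.1143, bond B=-11.0882.
  t=0,j=0: stock 115.0000 → up 148.3500 (V=5.8609), down 80.5000 (V=0.0000). Price 3.4350; hedge Δ=0.0864, bond B=-6.4987.
Each (Δ,B) replicates both successor values, so the strategy is self-financing and V0 is arbitrage-free.

(0,0): Delta=0.0864 Bond=-6.4987
(1,0): Delta=0.0000 Bond=0.0000
(1,1): Delta=0.1143 Bond=-11.0882
V0=3.4350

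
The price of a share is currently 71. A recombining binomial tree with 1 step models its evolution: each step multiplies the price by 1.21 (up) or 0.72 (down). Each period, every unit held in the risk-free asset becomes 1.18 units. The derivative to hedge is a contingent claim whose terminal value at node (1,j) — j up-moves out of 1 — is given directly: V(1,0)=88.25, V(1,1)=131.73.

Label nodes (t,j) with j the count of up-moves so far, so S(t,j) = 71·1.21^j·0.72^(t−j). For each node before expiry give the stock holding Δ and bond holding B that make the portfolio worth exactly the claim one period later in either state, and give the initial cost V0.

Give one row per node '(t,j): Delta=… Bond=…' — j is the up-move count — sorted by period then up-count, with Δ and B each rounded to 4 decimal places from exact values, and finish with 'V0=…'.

Since d<R<u, set p* = (R−d)/(u−d) = 0.9388; price each node as the discounted p*-expectation of its children.
Terminal payoffs: V(1,0)=88.2500, V(1,1)=131.7300
  t=0,j=0: stock 71.0000 → up 85.9100 (V=131.7300), down 51.1200 (V=88.2500). Price 109.3796; hedge Δ=1.2498, bond B=20.6449.
Check: Δ(0,0)·S0 + B(0,0) = 109.3796 = V0.

(0,0): Delta=1.2498 Bond=20.6449
V0=109.3796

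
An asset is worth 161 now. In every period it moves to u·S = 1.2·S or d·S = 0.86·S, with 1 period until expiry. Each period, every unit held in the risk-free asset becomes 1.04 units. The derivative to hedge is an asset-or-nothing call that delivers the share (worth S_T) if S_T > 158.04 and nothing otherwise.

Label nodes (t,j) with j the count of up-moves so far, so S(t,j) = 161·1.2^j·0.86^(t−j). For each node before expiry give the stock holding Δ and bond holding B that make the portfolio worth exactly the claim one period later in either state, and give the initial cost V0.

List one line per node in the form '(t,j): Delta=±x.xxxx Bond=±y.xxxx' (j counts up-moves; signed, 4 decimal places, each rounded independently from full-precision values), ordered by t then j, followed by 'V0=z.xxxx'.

(0,0): Delta=3.5294 Bond=-469.8869
V0=98.3484

Since d<R<u, set p* = (R−d)/(u−d) = 0.5294; price each node as the discounted p*-expectation of its children.
Terminal values V(1,·): V(1,0)=0.0000, V(1,1)=193.2000
(0,0): S=161.0000. Δ = (V_up−V_dn)/(S_up−S_dn) = (193.2000−0.0000)/(193.2000−138.4600) = 3.5294. V = [p*·193.2000 + (1−p*)·0.0000]/1.04 = 98.3484. B = V − Δ·S = -469.8869.
Check: Δ(0,0)·S0 + B(0,0) = 98.3484 = V0.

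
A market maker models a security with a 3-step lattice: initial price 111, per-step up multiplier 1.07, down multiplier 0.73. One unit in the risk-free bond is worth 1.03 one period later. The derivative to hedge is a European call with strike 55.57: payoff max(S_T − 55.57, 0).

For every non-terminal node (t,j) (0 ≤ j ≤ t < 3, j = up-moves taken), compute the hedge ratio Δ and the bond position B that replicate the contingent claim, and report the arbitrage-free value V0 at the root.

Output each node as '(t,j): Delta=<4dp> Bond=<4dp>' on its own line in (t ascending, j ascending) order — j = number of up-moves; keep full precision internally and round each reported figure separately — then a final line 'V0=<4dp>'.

Under the risk-neutral measure, an up-move has probability p* = (R−d)/(u−d) = 0.8824 and values discount at R = 1.03.
At expiry t=3: V(3,0)=0.0000, V(3,1)=7.7225, V(3,2)=37.2012, V(3,3)=80.4098
Node (2,0) S=59.1519: V=(p*·7.7225+(1−p*)·0.0000)/1.03=6.6155; Δ=(7.7225−0.0000)/(63.2925−43.1809)=0.3840; B=V−Δ·S=-16.0978
Node (2,1) S=86.7021: V=(p*·37.2012+(1−p*)·7.7225)/1.03=32.7506; Δ=(37.2012−7.7225)/(92.7712−63.2925)=1.0000; B=V−Δ·S=-53.9515
Node (2,2) S=127.0839: V=(p*·80.4098+(1−p*)·37.2012)/1.03=73.1324; Δ=(80.4098−37.2012)/(135.9798−92.7712)=1.0000; B=V−Δ·S=-53.9515
Node (1,0) S=81.0300: V=(p*·32.7506+(1−p*)·6.6155)/1.03=28.8116; Δ=(32.7506−6.6155)/(86.7021−59.1519)=0.9486; B=V−Δ·S=-48.0564
Node (1,1) S=118.7700: V=(p*·73.1324+(1−p*)·32.7506)/1.03=66.3899; Δ=(73.1324−32.7506)/(127.0839−86.7021)=1.0000; B=V−Δ·S=-52.3801
Node (0,0) S=111.0000: V=(p*·66.3899+(1−p*)·28.8116)/1.03=60.1640; Δ=(66.3899−28.8116)/(118.7700−81.0300)=0.9957; B=V−Δ·S=-50.3606
Self-financing check: at every node Δ·S+B equals the discounted successor values.

(0,0): Delta=0.9957 Bond=-50.3606
(1,0): Delta=0.9486 Bond=-48.0564
(1,1): Delta=1.0000 Bond=-52.3801
(2,0): Delta=0.3840 Bond=-16.0978
(2,1): Delta=1.0000 Bond=-53.9515
(2,2): Delta=1.0000 Bond=-53.9515
V0=60.1640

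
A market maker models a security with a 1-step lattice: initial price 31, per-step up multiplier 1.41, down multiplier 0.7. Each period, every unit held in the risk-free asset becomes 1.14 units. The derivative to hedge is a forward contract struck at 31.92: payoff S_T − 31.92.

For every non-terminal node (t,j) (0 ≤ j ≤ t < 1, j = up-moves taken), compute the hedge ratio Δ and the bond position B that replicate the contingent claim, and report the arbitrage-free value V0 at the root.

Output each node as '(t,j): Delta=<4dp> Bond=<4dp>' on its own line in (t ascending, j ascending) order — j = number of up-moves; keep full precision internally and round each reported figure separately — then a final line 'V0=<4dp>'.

(0,0): Delta=1.0000 Bond=-28.0000
V0=3.0000

The replicating-portfolio and risk-neutral prices coincide; use p* = (1.14−0.7)/(1.41−0.7) = 0.6197 for the latter.
At expiry t=1: V(1,0)=-10.2200, V(1,1)=11.7900
Node (0,0) S=31.0000: V=(p*·11.7900+(1−p*)·-10.2200)/1.14=3.0000; Δ=(11.7900−-10.2200)/(43.7100−21.7000)=1.0000; B=V−Δ·S=-28.0000
Self-financing check: at every node Δ·S+B equals the discounted successor values.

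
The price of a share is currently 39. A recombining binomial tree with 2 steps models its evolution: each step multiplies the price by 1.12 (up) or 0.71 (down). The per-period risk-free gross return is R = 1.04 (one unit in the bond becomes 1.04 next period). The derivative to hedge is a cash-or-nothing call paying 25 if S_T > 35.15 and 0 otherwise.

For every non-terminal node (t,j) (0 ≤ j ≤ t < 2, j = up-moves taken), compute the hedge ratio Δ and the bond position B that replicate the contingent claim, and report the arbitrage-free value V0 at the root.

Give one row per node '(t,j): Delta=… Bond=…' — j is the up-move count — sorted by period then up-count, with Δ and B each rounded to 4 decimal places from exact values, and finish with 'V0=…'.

No-arbitrage ⇒ martingale measure with p* = (R−d)/(u−d) = 0.8049.
Terminal values V(2,·): V(2,0)=0.0000, V(2,1)=0.0000, V(2,2)=25.0000
Node (1,0) S=27.6900: V=(p*·0.0000+(1−p*)·0.0000)/1.04=0.0000; Δ=(0.0000−0.0000)/(31.0128−19.6599)=0.0000; B=V−Δ·S=0.0000
Node (1,1) S=43.6800: V=(p*·25.0000+(1−p*)·0.0000)/1.04=19.3480; Δ=(25.0000−0.0000)/(48.9216−31.0128)=1.3960; B=V−Δ·S=-41.6276
Node (0,0) S=39.0000: V=(p*·19.3480+(1−p*)·0.0000)/1.04=14.9739; Δ=(19.3480−0.0000)/(43.6800−27.6900)=1.2100; B=V−Δ·S=-32.2165
The time-0 hedge costs 14.9739, which is the no-arbitrage price.

(0,0): Delta=1.2100 Bond=-32.2165
(1,0): Delta=0.0000 Bond=0.0000
(1,1): Delta=1.3960 Bond=-41.6276
V0=14.9739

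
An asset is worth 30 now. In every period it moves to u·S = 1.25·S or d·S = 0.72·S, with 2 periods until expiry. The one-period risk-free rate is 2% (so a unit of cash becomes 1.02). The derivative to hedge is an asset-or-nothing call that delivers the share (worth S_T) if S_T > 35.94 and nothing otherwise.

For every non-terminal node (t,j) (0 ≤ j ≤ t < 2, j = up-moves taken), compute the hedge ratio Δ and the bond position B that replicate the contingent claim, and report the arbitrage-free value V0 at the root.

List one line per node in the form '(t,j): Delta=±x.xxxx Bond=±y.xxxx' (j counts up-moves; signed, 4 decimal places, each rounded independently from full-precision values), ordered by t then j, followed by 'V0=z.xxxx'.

Since d<R<u, set p* = (R−d)/(u−d) = 0.5660; price each node as the discounted p*-expectation of its children.
At expiry t=2: V(2,0)=0.0000, V(2,1)=0.0000, V(2,2)=46.8750
  t=1,j=0: stock 21.6000 → up 27.0000 (V=0.0000), down 15.5520 (V=0.0000). Price 0.0000; hedge Δ=0.0000, bond B=0.0000.
  t=1,j=1: stock 37.5000 → up 46.8750 (V=46.8750), down 27.0000 (V=0.0000). Price 26.0128; hedge Δ=2.3585, bond B=-62.4306.
  t=0,j=0: stock 30.0000 → up 37.5000 (V=26.0128), down 21.6000 (V=0.0000). Price 14.4355; hedge Δ=1.6360, bond B=-34.6452.
Check: Δ(0,0)·S0 + B(0,0) = 14.4355 = V0.

(0,0): Delta=1.6360 Bond=-34.6452
(1,0): Delta=0.0000 Bond=0.0000
(1,1): Delta=2.3585 Bond=-62.4306
V0=14.4355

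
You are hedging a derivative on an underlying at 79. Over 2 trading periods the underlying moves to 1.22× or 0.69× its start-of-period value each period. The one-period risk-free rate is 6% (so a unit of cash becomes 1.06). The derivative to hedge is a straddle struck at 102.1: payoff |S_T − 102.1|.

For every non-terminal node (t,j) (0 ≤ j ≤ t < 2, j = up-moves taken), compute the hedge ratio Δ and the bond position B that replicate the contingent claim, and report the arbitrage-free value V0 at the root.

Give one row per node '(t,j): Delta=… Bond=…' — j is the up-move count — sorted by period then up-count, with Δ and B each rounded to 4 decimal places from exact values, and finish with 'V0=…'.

The replicating-portfolio and risk-neutral prices coincide; use p* = (1.06−0.69)/(1.22−0.69) = 0.6981 for the latter.
Terminal payoffs: V(2,0)=64.4881, V(2,1)=35.5978, V(2,2)=15.4836
Node (1,0) S=54.5100: V=(p*·35.5978+(1−p*)·64.4881)/1.06=41.8108; Δ=(35.5978−64.4881)/(66.5022−37.6119)=-1.0000; B=V−Δ·S=96.3208
Node (1,1) S=96.3800: V=(p*·15.4836+(1−p*)·35.5978)/1.06=20.3357; Δ=(15.4836−35.5978)/(117.5836−66.5022)=-0.3938; B=V−Δ·S=58.2870
Node (0,0) S=79.0000: V=(p*·20.3357+(1−p*)·41.8108)/1.06=25.3007; Δ=(20.3357−41.8108)/(96.3800−54.5100)=-0.5129; B=V−Δ·S=65.8197
The time-0 hedge costs 25.3007, which is the no-arbitrage price.

(0,0): Delta=-0.5129 Bond=65.8197
(1,0): Delta=-1.0000 Bond=96.3208
(1,1): Delta=-0.3938 Bond=58.2870
V0=25.3007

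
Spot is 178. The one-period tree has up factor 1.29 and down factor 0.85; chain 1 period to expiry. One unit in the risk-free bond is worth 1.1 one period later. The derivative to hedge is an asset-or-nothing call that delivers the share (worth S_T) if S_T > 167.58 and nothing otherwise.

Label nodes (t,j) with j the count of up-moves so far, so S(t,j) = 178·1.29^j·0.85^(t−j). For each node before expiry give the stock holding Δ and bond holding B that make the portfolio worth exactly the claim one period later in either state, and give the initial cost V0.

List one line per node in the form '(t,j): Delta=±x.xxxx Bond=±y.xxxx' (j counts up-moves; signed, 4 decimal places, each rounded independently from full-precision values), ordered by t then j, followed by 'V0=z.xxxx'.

Since d<R<u, set p* = (R−d)/(u−d) = 0.5682; price each node as the discounted p*-expectation of its children.
Terminal payoffs: V(1,0)=0.0000, V(1,1)=229.6200
Node (0,0) S=178.0000: V=(p*·229.6200+(1−p*)·0.0000)/1.1=118.6054; Δ=(229.6200−0.0000)/(229.6200−151.3000)=2.9318; B=V−Δ·S=-403.2583
Self-financing check: at every node Δ·S+B equals the discounted successor values.

(0,0): Delta=2.9318 Bond=-403.2583
V0=118.6054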